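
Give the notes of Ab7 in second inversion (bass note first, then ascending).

Ab7 = Ab–C–Eb–Gb; second inversion → fifth (Eb) lowest.

Eb, Gb, Ab, C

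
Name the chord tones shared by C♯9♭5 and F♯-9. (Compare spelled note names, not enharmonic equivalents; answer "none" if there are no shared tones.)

C♯9♭5 = C#, E#, G, B, D#.
F♯-9 = F#, A, C#, E, G#.
Shared: C#.

C#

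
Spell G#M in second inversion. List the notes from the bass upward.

G#M = G#–B#–D#; second inversion → fifth (D#) lowest.

D#  G#  B#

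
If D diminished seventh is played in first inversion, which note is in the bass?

D diminished seventh in root position is D–F–A-flat–C-flat.
First inversion places the third in the bass, which is F.

F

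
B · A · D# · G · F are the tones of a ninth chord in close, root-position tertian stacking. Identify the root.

Arranged so that each adjacent pair is a third by letter name: G – B – D# – F – A.
The bottom of that stack, G, is the root (this is G dominant ninth sharp five).

G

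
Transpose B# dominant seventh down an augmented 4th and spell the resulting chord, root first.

An augmented 4th down from B-sharp is F-sharp, so the new chord is F-sharp dominant seventh.
Root: F-sharp
Major 3rd (3rd): A-sharp
Perfect 5th (5th): C-sharp
Minor 7th (7th): E

F-sharp – A-sharp – C-sharp – E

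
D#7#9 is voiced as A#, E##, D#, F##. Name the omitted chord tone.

C#

The full D#7#9 chord is D#, F##, A#, C#, E##.
Comparing with the voicing, the minor 7th (7th) — C# — is absent.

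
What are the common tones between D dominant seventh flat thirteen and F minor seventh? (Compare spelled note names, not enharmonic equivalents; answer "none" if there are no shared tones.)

D dominant seventh flat thirteen = D, F-sharp, A, C, B-flat.
F minor seventh = F, A-flat, C, E-flat.
Shared: C.

C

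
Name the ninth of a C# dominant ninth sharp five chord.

D-sharp

Root of C# dominant ninth sharp five = C-sharp. The 9th is a major 9th: C-sharp up a major 9th → D-sharp.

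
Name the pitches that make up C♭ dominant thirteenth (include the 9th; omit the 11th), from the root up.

C-flat E-flat G-flat B-double-flat D-flat A-flat

C♭ dominant thirteenth is a dominant thirteenth built on C-flat.
C-flat — root
E-flat — major 3rd
G-flat — perfect 5th
B-double-flat — minor 7th
D-flat — major 9th
A-flat — major 13th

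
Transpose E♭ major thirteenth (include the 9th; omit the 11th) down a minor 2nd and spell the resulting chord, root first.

Transposed root: E-flat → D (minor 2nd down). So we spell D major thirteenth:
D — root
F-sharp — major 3rd
A — perfect 5th
C-sharp — major 7th
E — major 9th
B — major 13th

D, F-sharp, A, C-sharp, E, B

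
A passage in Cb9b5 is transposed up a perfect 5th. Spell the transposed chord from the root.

Gb, Bb, Dbb, Fb, Ab

A perfect 5th up from Cb is Gb, so the new chord is Gb dominant ninth flat five.
Gb — root
Bb — major 3rd
Dbb — diminished 5th
Fb — minor 7th
Ab — major 9th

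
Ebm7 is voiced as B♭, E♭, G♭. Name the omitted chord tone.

Ebm7 = E♭, G♭, B♭, D♭. The voicing lacks the 7th (minor 7th), D♭.

D♭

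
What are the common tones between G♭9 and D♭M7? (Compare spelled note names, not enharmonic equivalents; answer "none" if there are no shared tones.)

Db Ab

G♭9: Gb Bb Db Fb Ab
D♭M7: Db F Ab C
Common to both → Db, Ab.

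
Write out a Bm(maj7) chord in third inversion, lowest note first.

A♯ B D F♯

In root position, Bm(maj7) is B–D–F♯–A♯.
Third inversion puts the seventh (A♯) in the bass.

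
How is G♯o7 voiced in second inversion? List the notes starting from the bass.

D – F – G♯ – B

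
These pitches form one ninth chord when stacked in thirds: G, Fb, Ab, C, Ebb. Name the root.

Fb

Arranged so that each adjacent pair is a third by letter name: Fb – Ab – C – Ebb – G.
The bottom of that stack, Fb, is the root (this is Fb dominant seventh sharp nine sharp five).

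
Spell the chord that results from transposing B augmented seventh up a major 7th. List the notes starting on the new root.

A♯, C𝄪, E𝄪, G♯

Transposed root: B → A♯ (major 7th up). So we spell A♯ augmented seventh:
root → A♯
3rd (major 3rd) → C𝄪
5th (augmented 5th) → E𝄪
7th (minor 7th) → G♯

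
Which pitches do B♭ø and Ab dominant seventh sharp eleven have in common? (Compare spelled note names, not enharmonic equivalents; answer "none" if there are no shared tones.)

A♭

B♭ø = B♭, D♭, F♭, A♭.
Ab dominant seventh sharp eleven = A♭, C, E♭, G♭, D.
Shared: A♭.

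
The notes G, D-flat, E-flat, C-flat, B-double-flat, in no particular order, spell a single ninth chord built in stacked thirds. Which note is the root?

Stacking in thirds gives C-flat – E-flat – G – B-double-flat – D-flat, so C-flat is the root — C-flat dominant ninth sharp five.

C-flat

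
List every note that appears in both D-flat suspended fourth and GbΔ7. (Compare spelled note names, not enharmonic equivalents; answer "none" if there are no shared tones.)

Db  Gb

D-flat suspended fourth = Db, Gb, Ab.
GbΔ7 = Gb, Bb, Db, F.
Shared: Db, Gb.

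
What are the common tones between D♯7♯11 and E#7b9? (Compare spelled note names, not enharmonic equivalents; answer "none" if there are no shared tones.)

D♯ – G𝄪

D♯7♯11: D♯ F𝄪 A♯ C♯ G𝄪
E#7b9: E♯ G𝄪 B♯ D♯ F♯
Common to both → D♯, G𝄪.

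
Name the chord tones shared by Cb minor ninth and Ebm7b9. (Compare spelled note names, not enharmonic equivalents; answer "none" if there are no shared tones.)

G♭  D♭

Cb minor ninth: C♭ E𝄫 G♭ B𝄫 D♭
Ebm7b9: E♭ G♭ B♭ D♭ F♭
Common to both → G♭, D♭.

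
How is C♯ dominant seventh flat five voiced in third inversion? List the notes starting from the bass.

B – C# – E# – G

C♯ dominant seventh flat five = C#–E#–G–B; third inversion → seventh (B) lowest.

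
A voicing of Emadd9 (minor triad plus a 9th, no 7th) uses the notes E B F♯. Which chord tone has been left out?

G

Emadd9 = E, G, B, F♯. The voicing lacks the 3rd (minor 3rd), G.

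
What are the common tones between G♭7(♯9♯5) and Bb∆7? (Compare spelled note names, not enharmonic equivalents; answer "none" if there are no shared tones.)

B♭  D  A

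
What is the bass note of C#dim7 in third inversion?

Bb

C#dim7 in root position is C#–E–G–Bb.
Third inversion places the seventh in the bass, which is Bb.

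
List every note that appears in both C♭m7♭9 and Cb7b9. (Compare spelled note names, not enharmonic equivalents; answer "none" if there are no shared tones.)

C♭m7♭9: Cb Ebb Gb Bbb Dbb
Cb7b9: Cb Eb Gb Bbb Dbb
Common to both → Cb, Gb, Bbb, Dbb.

Cb Gb Bbb Dbb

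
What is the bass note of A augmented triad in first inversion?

C♯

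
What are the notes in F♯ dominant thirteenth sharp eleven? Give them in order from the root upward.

F♯ dominant thirteenth sharp eleven: dominant thirteenth sharp eleven on F♯.
root → F♯
3rd (major 3rd) → A♯
5th (perfect 5th) → C♯
7th (minor 7th) → E
9th (major 9th) → G♯
11th (augmented 11th) → B♯
13th (major 13th) → D♯

F♯  A♯  C♯  E  G♯  B♯  D♯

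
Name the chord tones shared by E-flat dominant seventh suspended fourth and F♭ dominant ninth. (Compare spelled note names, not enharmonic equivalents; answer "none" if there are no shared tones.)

A-flat

E-flat dominant seventh suspended fourth: E-flat A-flat B-flat D-flat
F♭ dominant ninth: F-flat A-flat C-flat E-double-flat G-flat
Common to both → A-flat.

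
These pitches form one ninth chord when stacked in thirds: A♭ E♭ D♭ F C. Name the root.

D♭

Arranged so that each adjacent pair is a third by letter name: D♭ – F – A♭ – C – E♭.
The bottom of that stack, D♭, is the root (this is D♭ major ninth).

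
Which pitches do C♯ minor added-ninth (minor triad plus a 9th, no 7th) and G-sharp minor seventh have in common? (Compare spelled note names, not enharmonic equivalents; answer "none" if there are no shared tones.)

G-sharp D-sharp

C♯ minor added-ninth: C-sharp E G-sharp D-sharp
G-sharp minor seventh: G-sharp B D-sharp F-sharp
Common to both → G-sharp, D-sharp.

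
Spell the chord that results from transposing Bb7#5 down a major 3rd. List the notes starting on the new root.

Transposed root: Bb → Gb (major 3rd down). So we spell Gb augmented seventh:
- root: Gb
- major 3rd: Bb
- augmented 5th: D
- minor 7th: Fb

Gb  Bb  D  Fb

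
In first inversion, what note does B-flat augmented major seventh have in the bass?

D

B-flat augmented major seventh in root position is Bb–D–F#–A.
First inversion places the third in the bass, which is D.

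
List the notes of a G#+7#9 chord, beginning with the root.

Root G#, quality dominant seventh sharp nine sharp five:
- root: G#
- major 3rd: B#
- augmented 5th: D##
- minor 7th: F#
- augmented 9th: A##

G# – B# – D## – F# – A##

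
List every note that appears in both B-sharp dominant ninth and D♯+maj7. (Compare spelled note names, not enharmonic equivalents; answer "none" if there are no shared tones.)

F##  C##

B-sharp dominant ninth: B# D## F## A# C##
D♯+maj7: D# F## A## C##
Common to both → F##, C##.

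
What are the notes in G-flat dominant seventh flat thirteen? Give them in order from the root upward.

Gb  Bb  Db  Fb  Ebb

G-flat dominant seventh flat thirteen: dominant seventh flat thirteen on Gb.
Gb — root
Bb — major 3rd
Db — perfect 5th
Fb — minor 7th
Ebb — minor 13th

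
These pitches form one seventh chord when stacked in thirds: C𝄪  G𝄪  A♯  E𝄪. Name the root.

A♯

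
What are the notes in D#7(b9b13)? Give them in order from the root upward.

D# – F## – A# – C# – E – B

D#7(b9b13) is a dominant seventh flat nine flat thirteen built on D#.
root → D#
3rd (major 3rd) → F##
5th (perfect 5th) → A#
7th (minor 7th) → C#
9th (minor 9th) → E
13th (minor 13th) → B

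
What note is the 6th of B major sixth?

G#

Root of B major sixth = B. The 6th is a major 6th: B up a major 6th → G#.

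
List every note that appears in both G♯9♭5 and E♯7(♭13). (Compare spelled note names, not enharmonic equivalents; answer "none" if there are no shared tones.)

B#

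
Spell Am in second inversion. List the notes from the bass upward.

In root position, Am is A–C–E.
Second inversion puts the fifth (E) in the bass.

E  A  C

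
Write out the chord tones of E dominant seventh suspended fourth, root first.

E, A, B, D

Root E, quality dominant seventh suspended fourth:
E — root
A — perfect 4th
B — perfect 5th
D — minor 7th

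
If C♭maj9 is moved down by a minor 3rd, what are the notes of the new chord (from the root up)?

Ab, C, Eb, G, Bb

A minor 3rd down from Cb is Ab, so the new chord is Ab major ninth.
Ab — root
C — major 3rd
Eb — perfect 5th
G — major 7th
Bb — major 9th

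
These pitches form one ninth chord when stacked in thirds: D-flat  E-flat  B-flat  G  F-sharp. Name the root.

E-flat

Stacking in thirds gives E-flat – G – B-flat – D-flat – F-sharp, so E-flat is the root — E-flat dominant seventh sharp nine.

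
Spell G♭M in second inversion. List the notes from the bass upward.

Db, Gb, Bb

G♭M = Gb–Bb–Db; second inversion → fifth (Db) lowest.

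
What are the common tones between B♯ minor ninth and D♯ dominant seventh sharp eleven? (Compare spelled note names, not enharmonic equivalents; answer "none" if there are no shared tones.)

B♯ minor ninth: B-sharp D-sharp F-double-sharp A-sharp C-double-sharp
D♯ dominant seventh sharp eleven: D-sharp F-double-sharp A-sharp C-sharp G-double-sharp
Common to both → D-sharp, F-double-sharp, A-sharp.

D-sharp – F-double-sharp – A-sharp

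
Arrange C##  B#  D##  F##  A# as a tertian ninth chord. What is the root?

B#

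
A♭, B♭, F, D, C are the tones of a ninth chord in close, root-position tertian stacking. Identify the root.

B♭

Arranged so that each adjacent pair is a third by letter name: B♭ – D – F – A♭ – C.
The bottom of that stack, B♭, is the root (this is B♭ dominant ninth).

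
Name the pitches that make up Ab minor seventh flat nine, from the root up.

Ab – Cb – Eb – Gb – Bbb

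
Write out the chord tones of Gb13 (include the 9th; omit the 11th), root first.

Gb Bb Db Fb Ab Eb

Gb13 is a dominant thirteenth built on Gb.
Gb — root
Bb — major 3rd
Db — perfect 5th
Fb — minor 7th
Ab — major 9th
Eb — major 13th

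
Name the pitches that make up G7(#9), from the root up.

G  B  D  F  A#

Root G, quality dominant seventh sharp nine:
Root: G
Major 3rd (3rd): B
Perfect 5th (5th): D
Minor 7th (7th): F
Augmented 9th (9th): A#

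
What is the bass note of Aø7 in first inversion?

C

Aø7 in root position is A–C–E♭–G.
First inversion places the third in the bass, which is C.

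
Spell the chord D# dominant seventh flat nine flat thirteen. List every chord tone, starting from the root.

D-sharp – F-double-sharp – A-sharp – C-sharp – E – B

Root D-sharp, quality dominant seventh flat nine flat thirteen:
Root: D-sharp
Major 3rd (3rd): F-double-sharp
Perfect 5th (5th): A-sharp
Minor 7th (7th): C-sharp
Minor 9th (9th): E
Minor 13th (13th): B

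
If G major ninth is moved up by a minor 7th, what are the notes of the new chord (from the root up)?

F  A  C  E  G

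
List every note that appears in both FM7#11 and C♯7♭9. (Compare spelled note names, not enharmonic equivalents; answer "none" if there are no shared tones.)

FM7#11 = F, A, C, E, B.
C♯7♭9 = C♯, E♯, G♯, B, D.
Shared: B.

B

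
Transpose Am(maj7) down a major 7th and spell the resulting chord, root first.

Transposed root: A → Bb (major 7th down). So we spell Bb minor-major seventh:
Root: Bb
Minor 3rd (3rd): Db
Perfect 5th (5th): F
Major 7th (7th): A

Bb, Db, F, A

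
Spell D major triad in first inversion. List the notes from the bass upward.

In root position, D major triad is D–F-sharp–A.
First inversion puts the third (F-sharp) in the bass.

F-sharp, A, D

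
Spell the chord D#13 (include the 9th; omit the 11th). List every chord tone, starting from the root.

D# F## A# C# E# B#

D#13 is a dominant thirteenth built on D#.
root → D#
3rd (major 3rd) → F##
5th (perfect 5th) → A#
7th (minor 7th) → C#
9th (major 9th) → E#
13th (major 13th) → B#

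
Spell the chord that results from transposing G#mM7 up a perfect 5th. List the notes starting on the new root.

A perfect 5th up from G♯ is D♯, so the new chord is D♯ minor-major seventh.
Root: D♯
Minor 3rd (3rd): F♯
Perfect 5th (5th): A♯
Major 7th (7th): C𝄪

D♯ – F♯ – A♯ – C𝄪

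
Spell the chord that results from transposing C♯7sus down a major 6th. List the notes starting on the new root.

Transposed root: C# → E (major 6th down). So we spell E dominant seventh suspended fourth:
root → E
4th (perfect 4th) → A
5th (perfect 5th) → B
7th (minor 7th) → D

E A B D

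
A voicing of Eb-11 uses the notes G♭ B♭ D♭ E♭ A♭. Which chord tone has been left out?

Eb-11 = E♭, G♭, B♭, D♭, F, A♭. The voicing lacks the 9th (major 9th), F.

F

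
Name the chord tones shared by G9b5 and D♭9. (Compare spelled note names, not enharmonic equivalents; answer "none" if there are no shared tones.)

G9b5 = G, B, D♭, F, A.
D♭9 = D♭, F, A♭, C♭, E♭.
Shared: D♭, F.

D♭, F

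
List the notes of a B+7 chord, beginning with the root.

B, D#, F##, A

B+7 is an augmented seventh built on B.
Root: B
Major 3rd (3rd): D#
Augmented 5th (5th): F##
Minor 7th (7th): A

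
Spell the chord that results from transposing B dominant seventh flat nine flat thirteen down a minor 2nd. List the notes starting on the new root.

A minor 2nd down from B is A♯, so the new chord is A♯ dominant seventh flat nine flat thirteen.
root → A♯
3rd (major 3rd) → C𝄪
5th (perfect 5th) → E♯
7th (minor 7th) → G♯
9th (minor 9th) → B
13th (minor 13th) → F♯

A♯ – C𝄪 – E♯ – G♯ – B – F♯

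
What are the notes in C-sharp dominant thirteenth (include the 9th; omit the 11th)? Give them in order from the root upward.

C-sharp  E-sharp  G-sharp  B  D-sharp  A-sharp

C-sharp dominant thirteenth: dominant thirteenth on C-sharp.
C-sharp — root
E-sharp — major 3rd
G-sharp — perfect 5th
B — minor 7th
D-sharp — major 9th
A-sharp — major 13th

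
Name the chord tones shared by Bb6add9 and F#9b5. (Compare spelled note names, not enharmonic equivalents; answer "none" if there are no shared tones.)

Bb6add9: Bb D F G C
F#9b5: F# A# C E G#
Common to both → C.

C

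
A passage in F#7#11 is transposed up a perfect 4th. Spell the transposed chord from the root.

B – D# – F# – A – E#

F# up a perfect 4th → B. New chord: B dominant seventh sharp eleven.
- root: B
- major 3rd: D#
- perfect 5th: F#
- minor 7th: A
- augmented 11th: E#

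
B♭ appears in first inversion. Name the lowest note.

B♭ = Bb–D–F. First inversion → third in the bass = D.

D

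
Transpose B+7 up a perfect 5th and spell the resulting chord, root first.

F# A# C## E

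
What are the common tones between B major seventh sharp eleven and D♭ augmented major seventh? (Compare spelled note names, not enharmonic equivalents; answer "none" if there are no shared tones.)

B major seventh sharp eleven = B, D-sharp, F-sharp, A-sharp, E-sharp.
D♭ augmented major seventh = D-flat, F, A, C.
Shared: none.

none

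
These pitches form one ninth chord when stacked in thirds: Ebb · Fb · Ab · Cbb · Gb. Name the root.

Fb

Arranged so that each adjacent pair is a third by letter name: Fb – Ab – Cbb – Ebb – Gb.
The bottom of that stack, Fb, is the root (this is Fb dominant ninth flat five).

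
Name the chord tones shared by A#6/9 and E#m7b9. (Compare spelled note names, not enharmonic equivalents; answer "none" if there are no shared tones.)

E♯  B♯

A#6/9: A♯ C𝄪 E♯ F𝄪 B♯
E#m7b9: E♯ G♯ B♯ D♯ F♯
Common to both → E♯, B♯.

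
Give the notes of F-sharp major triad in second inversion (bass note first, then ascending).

F-sharp major triad = F♯–A♯–C♯; second inversion → fifth (C♯) lowest.

C♯ – F♯ – A♯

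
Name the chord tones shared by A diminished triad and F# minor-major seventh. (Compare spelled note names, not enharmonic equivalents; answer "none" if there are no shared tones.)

A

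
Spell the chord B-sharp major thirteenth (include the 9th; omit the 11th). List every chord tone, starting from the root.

B-sharp D-double-sharp F-double-sharp A-double-sharp C-double-sharp G-double-sharp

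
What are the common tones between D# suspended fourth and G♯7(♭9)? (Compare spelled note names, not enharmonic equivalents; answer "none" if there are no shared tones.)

D♯  G♯

D# suspended fourth: D♯ G♯ A♯
G♯7(♭9): G♯ B♯ D♯ F♯ A
Common to both → D♯, G♯.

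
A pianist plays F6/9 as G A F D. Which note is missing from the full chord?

C

The full F6/9 chord is F, A, C, D, G.
Comparing with the voicing, the perfect 5th (5th) — C — is absent.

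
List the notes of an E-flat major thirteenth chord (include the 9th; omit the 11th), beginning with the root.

E-flat, G, B-flat, D, F, C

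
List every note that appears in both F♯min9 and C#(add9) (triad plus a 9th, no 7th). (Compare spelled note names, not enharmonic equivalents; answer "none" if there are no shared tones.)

C#  G#

F♯min9: F# A C# E G#
C#(add9): C# E# G# D#
Common to both → C#, G#.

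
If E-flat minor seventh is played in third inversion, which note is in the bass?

D-flat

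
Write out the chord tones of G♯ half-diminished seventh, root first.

G-sharp B D F-sharp

G♯ half-diminished seventh: half-diminished seventh on G-sharp.
Root: G-sharp
Minor 3rd (3rd): B
Diminished 5th (5th): D
Minor 7th (7th): F-sharp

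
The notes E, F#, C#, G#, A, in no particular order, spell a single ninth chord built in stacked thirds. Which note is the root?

F#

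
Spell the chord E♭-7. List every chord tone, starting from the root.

E♭ – G♭ – B♭ – D♭

E♭-7: minor seventh on E♭.
Root: E♭
Minor 3rd (3rd): G♭
Perfect 5th (5th): B♭
Minor 7th (7th): D♭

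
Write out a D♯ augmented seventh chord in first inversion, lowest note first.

F##  A##  C#  D#

D♯ augmented seventh = D#–F##–A##–C#; first inversion → third (F##) lowest.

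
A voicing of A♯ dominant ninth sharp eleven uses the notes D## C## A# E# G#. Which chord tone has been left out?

The full A♯ dominant ninth sharp eleven chord is A#, C##, E#, G#, B#, D##.
Comparing with the voicing, the major 9th (9th) — B# — is absent.

B#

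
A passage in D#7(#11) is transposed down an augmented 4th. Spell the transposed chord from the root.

A – C# – E – G – D#

Transposed root: D# → A (augmented 4th down). So we spell A dominant seventh sharp eleven:
- root: A
- major 3rd: C#
- perfect 5th: E
- minor 7th: G
- augmented 11th: D#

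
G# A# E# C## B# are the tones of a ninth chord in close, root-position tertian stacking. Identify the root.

Arranged so that each adjacent pair is a third by letter name: A# – C## – E# – G# – B#.
The bottom of that stack, A#, is the root (this is A# dominant ninth).

A#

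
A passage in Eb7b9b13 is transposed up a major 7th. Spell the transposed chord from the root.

D F# A C Eb Bb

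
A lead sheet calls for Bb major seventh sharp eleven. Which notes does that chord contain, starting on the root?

B-flat, D, F, A, E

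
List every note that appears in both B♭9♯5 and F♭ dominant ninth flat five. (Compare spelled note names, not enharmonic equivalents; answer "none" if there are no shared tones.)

B♭9♯5 = Bb, D, F#, Ab, C.
F♭ dominant ninth flat five = Fb, Ab, Cbb, Ebb, Gb.
Shared: Ab.

Ab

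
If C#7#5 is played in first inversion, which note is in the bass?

E#

C#7#5 = C#–E#–G##–B. First inversion → third in the bass = E#.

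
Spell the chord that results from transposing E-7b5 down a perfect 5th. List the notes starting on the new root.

A perfect 5th down from E is A, so the new chord is A half-diminished seventh.
root → A
3rd (minor 3rd) → C
5th (diminished 5th) → Eb
7th (minor 7th) → G

A  C  Eb  G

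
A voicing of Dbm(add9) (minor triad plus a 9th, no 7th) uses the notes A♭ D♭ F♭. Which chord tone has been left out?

E♭

Dbm(add9) = D♭, F♭, A♭, E♭. The voicing lacks the 9th (major 9th), E♭.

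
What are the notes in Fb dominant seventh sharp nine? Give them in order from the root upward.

Fb dominant seventh sharp nine: dominant seventh sharp nine on Fb.
- root: Fb
- major 3rd: Ab
- perfect 5th: Cb
- minor 7th: Ebb
- augmented 9th: G

Fb  Ab  Cb  Ebb  G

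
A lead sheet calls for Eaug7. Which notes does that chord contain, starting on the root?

E  G#  B#  D

Root E, quality augmented seventh:
- root: E
- major 3rd: G#
- augmented 5th: B#
- minor 7th: D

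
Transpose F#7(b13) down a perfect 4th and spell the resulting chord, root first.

C# E# G# B A

Transposed root: F# → C# (perfect 4th down). So we spell C# dominant seventh flat thirteen:
root → C#
3rd (major 3rd) → E#
5th (perfect 5th) → G#
7th (minor 7th) → B
13th (minor 13th) → A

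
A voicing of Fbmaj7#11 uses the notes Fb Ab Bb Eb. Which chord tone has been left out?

Cb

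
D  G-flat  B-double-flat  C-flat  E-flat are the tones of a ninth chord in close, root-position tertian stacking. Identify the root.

Arranged so that each adjacent pair is a third by letter name: C-flat – E-flat – G-flat – B-double-flat – D.
The bottom of that stack, C-flat, is the root (this is C-flat dominant seventh sharp nine).

C-flat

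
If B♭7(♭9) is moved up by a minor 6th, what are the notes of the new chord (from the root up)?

Bb up a minor 6th → Gb. New chord: Gb dominant seventh flat nine.
- root: Gb
- major 3rd: Bb
- perfect 5th: Db
- minor 7th: Fb
- minor 9th: Abb

Gb – Bb – Db – Fb – Abb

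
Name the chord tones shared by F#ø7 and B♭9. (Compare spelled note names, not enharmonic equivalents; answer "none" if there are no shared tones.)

F#ø7 = F#, A, C, E.
B♭9 = Bb, D, F, Ab, C.
Shared: C.

C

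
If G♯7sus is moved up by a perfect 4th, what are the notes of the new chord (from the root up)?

C# – F# – G# – B

A perfect 4th up from G# is C#, so the new chord is C# dominant seventh suspended fourth.
C# — root
F# — perfect 4th
G# — perfect 5th
B — minor 7th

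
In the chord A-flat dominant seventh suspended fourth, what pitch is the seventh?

G♭

Root of A-flat dominant seventh suspended fourth = A♭. The 7th is a minor 7th: A♭ up a minor 7th → G♭.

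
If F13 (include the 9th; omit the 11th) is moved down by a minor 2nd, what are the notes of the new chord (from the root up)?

E, G#, B, D, F#, C#

Transposed root: F → E (minor 2nd down). So we spell E dominant thirteenth:
E — root
G# — major 3rd
B — perfect 5th
D — minor 7th
F# — major 9th
C# — major 13th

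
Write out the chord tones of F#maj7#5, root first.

Root F#, quality augmented major seventh:
- root: F#
- major 3rd: A#
- augmented 5th: C##
- major 7th: E#

F# – A# – C## – E#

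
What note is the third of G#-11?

Root of G#-11 = G#. The 3rd is a minor 3rd: G# up a minor 3rd → B.

B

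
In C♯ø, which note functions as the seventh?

B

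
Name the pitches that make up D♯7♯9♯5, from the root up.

D# F## A## C# E##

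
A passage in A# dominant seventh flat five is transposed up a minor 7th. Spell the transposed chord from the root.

G♯  B♯  D  F♯

Transposed root: A♯ → G♯ (minor 7th up). So we spell G♯ dominant seventh flat five:
G♯ — root
B♯ — major 3rd
D — diminished 5th
F♯ — minor 7th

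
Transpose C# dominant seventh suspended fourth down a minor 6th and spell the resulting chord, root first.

E-sharp, A-sharp, B-sharp, D-sharp

C-sharp down a minor 6th → E-sharp. New chord: E-sharp dominant seventh suspended fourth.
- root: E-sharp
- perfect 4th: A-sharp
- perfect 5th: B-sharp
- minor 7th: D-sharp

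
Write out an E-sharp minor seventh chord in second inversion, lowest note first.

E-sharp minor seventh = E♯–G♯–B♯–D♯; second inversion → fifth (B♯) lowest.

B♯  D♯  E♯  G♯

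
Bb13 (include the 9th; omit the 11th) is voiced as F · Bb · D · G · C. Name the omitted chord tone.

Bb13 = Bb, D, F, Ab, C, G. The voicing lacks the 7th (minor 7th), Ab.

Ab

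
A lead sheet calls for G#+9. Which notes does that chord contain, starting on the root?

G#  B#  D##  F#  A#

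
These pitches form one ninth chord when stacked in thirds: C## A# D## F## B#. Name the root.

Stacking in thirds gives B# – D## – F## – A# – C##, so B# is the root — B# dominant ninth.

B#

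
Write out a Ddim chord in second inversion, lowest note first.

A♭, D, F

Ddim = D–F–A♭; second inversion → fifth (A♭) lowest.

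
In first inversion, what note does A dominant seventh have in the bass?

C♯

A dominant seventh = A–C♯–E–G. First inversion → third in the bass = C♯.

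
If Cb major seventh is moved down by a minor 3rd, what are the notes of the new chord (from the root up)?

A-flat, C, E-flat, G

Transposed root: C-flat → A-flat (minor 3rd down). So we spell A-flat major seventh:
root → A-flat
3rd (major 3rd) → C
5th (perfect 5th) → E-flat
7th (major 7th) → G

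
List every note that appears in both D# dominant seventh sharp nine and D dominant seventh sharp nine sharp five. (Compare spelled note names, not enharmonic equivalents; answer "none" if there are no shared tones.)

D# dominant seventh sharp nine = D-sharp, F-double-sharp, A-sharp, C-sharp, E-double-sharp.
D dominant seventh sharp nine sharp five = D, F-sharp, A-sharp, C, E-sharp.
Shared: A-sharp.

A-sharp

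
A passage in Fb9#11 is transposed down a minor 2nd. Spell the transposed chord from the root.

E♭ – G – B♭ – D♭ – F – A

Transposed root: F♭ → E♭ (minor 2nd down). So we spell E♭ dominant ninth sharp eleven:
- root: E♭
- major 3rd: G
- perfect 5th: B♭
- minor 7th: D♭
- major 9th: F
- augmented 11th: A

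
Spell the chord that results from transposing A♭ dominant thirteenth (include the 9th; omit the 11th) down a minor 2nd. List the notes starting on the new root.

Ab down a minor 2nd → G. New chord: G dominant thirteenth.
root → G
3rd (major 3rd) → B
5th (perfect 5th) → D
7th (minor 7th) → F
9th (major 9th) → A
13th (major 13th) → E

G – B – D – F – A – E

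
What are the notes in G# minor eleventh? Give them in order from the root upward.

G#, B, D#, F#, A#, C#

G# minor eleventh: minor eleventh on G#.
G# — root
B — minor 3rd
D# — perfect 5th
F# — minor 7th
A# — major 9th
C# — perfect 11th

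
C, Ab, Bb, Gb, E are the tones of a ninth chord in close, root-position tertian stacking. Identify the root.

Stacking in thirds gives Ab – C – E – Gb – Bb, so Ab is the root — Ab dominant ninth sharp five.

Ab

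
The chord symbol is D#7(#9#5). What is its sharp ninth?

Root of D#7(#9#5) = D♯. The 9th is an augmented 9th: D♯ up an augmented 9th → E𝄪.

E𝄪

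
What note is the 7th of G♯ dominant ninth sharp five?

F-sharp

Root of G♯ dominant ninth sharp five = G-sharp. The 7th is a minor 7th: G-sharp up a minor 7th → F-sharp.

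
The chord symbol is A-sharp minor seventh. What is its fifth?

E#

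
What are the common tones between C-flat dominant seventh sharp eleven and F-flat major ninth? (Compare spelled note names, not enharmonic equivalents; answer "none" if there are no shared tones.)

C-flat dominant seventh sharp eleven: Cb Eb Gb Bbb F
F-flat major ninth: Fb Ab Cb Eb Gb
Common to both → Cb, Eb, Gb.

Cb, Eb, Gb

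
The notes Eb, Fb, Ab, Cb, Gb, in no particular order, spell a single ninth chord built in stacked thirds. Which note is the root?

Arranged so that each adjacent pair is a third by letter name: Fb – Ab – Cb – Eb – Gb.
The bottom of that stack, Fb, is the root (this is Fb major ninth).

Fb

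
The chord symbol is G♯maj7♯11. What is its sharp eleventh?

C𝄪

G♯maj7♯11 is built on G♯; its 11th is an augmented 11th above the root.
A fourth above G uses the letter C, and the augmented 11th above G♯ is C𝄪.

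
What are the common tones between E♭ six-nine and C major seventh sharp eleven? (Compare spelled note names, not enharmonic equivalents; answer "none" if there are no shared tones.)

E♭ six-nine = E-flat, G, B-flat, C, F.
C major seventh sharp eleven = C, E, G, B, F-sharp.
Shared: G, C.

G, C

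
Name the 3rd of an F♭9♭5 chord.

A♭

Root of F♭9♭5 = F♭. The 3rd is a major 3rd: F♭ up a major 3rd → A♭.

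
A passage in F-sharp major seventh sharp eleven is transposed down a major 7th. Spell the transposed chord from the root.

A major 7th down from F-sharp is G, so the new chord is G major seventh sharp eleven.
root → G
3rd (major 3rd) → B
5th (perfect 5th) → D
7th (major 7th) → F-sharp
11th (augmented 11th) → C-sharp

G  B  D  F-sharp  C-sharp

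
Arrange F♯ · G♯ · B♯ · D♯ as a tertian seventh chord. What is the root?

G♯

Arranged so that each adjacent pair is a third by letter name: G♯ – B♯ – D♯ – F♯.
The bottom of that stack, G♯, is the root (this is G♯ dominant seventh).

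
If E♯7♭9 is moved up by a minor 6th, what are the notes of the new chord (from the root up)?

C#, E#, G#, B, D

Transposed root: E# → C# (minor 6th up). So we spell C# dominant seventh flat nine:
root → C#
3rd (major 3rd) → E#
5th (perfect 5th) → G#
7th (minor 7th) → B
9th (minor 9th) → D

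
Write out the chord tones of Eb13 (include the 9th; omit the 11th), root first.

Root Eb, quality dominant thirteenth:
root → Eb
3rd (major 3rd) → G
5th (perfect 5th) → Bb
7th (minor 7th) → Db
9th (major 9th) → F
13th (major 13th) → C

Eb G Bb Db F C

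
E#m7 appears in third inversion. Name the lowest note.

D#

E#m7 = E#–G#–B#–D#. Third inversion → seventh in the bass = D#.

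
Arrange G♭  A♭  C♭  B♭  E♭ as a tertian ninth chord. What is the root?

A♭

Stacking in thirds gives A♭ – C♭ – E♭ – G♭ – B♭, so A♭ is the root — A♭ minor ninth.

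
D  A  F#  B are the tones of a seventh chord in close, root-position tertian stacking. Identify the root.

B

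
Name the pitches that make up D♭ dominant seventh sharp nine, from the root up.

D-flat, F, A-flat, C-flat, E

D♭ dominant seventh sharp nine is a dominant seventh sharp nine built on D-flat.
D-flat — root
F — major 3rd
A-flat — perfect 5th
C-flat — minor 7th
E — augmented 9th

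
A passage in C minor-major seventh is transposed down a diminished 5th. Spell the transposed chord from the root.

F-sharp  A  C-sharp  E-sharp

C down a diminished 5th → F-sharp. New chord: F-sharp minor-major seventh.
Root: F-sharp
Minor 3rd (3rd): A
Perfect 5th (5th): C-sharp
Major 7th (7th): E-sharp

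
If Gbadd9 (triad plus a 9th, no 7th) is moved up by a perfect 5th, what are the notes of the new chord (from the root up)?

Db, F, Ab, Eb

Gb up a perfect 5th → Db. New chord: Db added-ninth.
Db — root
F — major 3rd
Ab — perfect 5th
Eb — major 9th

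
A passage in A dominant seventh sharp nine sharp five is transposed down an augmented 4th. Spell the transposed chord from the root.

E-flat, G, B, D-flat, F-sharp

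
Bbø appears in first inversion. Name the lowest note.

Db

Bbø in root position is Bb–Db–Fb–Ab.
First inversion places the third in the bass, which is Db.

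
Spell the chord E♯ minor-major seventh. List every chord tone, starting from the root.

E♯ minor-major seventh is a minor-major seventh built on E-sharp.
E-sharp — root
G-sharp — minor 3rd
B-sharp — perfect 5th
D-double-sharp — major 7th

E-sharp, G-sharp, B-sharp, D-double-sharp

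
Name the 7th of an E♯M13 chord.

D##

Root of E♯M13 = E#. The 7th is a major 7th: E# up a major 7th → D##.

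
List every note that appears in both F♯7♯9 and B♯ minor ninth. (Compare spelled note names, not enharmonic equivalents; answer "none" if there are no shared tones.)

F♯7♯9 = F#, A#, C#, E, G##.
B♯ minor ninth = B#, D#, F##, A#, C##.
Shared: A#.

A#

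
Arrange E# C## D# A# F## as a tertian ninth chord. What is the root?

D#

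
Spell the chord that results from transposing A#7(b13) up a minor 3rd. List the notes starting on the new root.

C#, E#, G#, B, A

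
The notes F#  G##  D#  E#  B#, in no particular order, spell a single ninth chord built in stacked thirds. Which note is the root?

Arranged so that each adjacent pair is a third by letter name: E# – G## – B# – D# – F#.
The bottom of that stack, E#, is the root (this is E# dominant seventh flat nine).

E#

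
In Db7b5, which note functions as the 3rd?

F

Db7b5 is built on Db; its 3rd is a major 3rd above the root.
A third above D uses the letter F, and the major 3rd above Db is F.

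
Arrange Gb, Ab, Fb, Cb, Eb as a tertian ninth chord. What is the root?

Fb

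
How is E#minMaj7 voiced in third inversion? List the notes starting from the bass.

In root position, E#minMaj7 is E#–G#–B#–D##.
Third inversion puts the seventh (D##) in the bass.

D##, E#, G#, B#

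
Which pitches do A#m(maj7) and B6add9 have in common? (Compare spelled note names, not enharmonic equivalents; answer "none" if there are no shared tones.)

A#m(maj7) = A#, C#, E#, G##.
B6add9 = B, D#, F#, G#, C#.
Shared: C#.

C#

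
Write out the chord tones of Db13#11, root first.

Db13#11: dominant thirteenth sharp eleven on Db.
Root: Db
Major 3rd (3rd): F
Perfect 5th (5th): Ab
Minor 7th (7th): Cb
Major 9th (9th): Eb
Augmented 11th (11th): G
Major 13th (13th): Bb

Db – F – Ab – Cb – Eb – G – Bb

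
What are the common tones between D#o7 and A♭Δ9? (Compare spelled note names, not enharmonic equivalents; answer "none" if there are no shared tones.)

C

D#o7 = D#, F#, A, C.
A♭Δ9 = Ab, C, Eb, G, Bb.
Shared: C.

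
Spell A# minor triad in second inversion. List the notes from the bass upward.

A# minor triad = A-sharp–C-sharp–E-sharp; second inversion → fifth (E-sharp) lowest.

E-sharp A-sharp C-sharp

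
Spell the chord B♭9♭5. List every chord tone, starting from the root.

B♭  D  F♭  A♭  C

Root B♭, quality dominant ninth flat five:
B♭ — root
D — major 3rd
F♭ — diminished 5th
A♭ — minor 7th
C — major 9th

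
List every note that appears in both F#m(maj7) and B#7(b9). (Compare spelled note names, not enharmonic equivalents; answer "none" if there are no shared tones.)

C#

F#m(maj7) = F#, A, C#, E#.
B#7(b9) = B#, D##, F##, A#, C#.
Shared: C#.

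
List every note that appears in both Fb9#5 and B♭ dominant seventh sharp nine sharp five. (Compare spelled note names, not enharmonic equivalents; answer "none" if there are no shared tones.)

Fb9#5: Fb Ab C Ebb Gb
B♭ dominant seventh sharp nine sharp five: Bb D F# Ab C#
Common to both → Ab.

Ab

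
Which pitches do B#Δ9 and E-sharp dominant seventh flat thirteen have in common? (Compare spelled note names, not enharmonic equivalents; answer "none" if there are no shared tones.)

B#Δ9: B♯ D𝄪 F𝄪 A𝄪 C𝄪
E-sharp dominant seventh flat thirteen: E♯ G𝄪 B♯ D♯ C♯
Common to both → B♯.

B♯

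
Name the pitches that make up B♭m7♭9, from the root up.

Root B♭, quality minor seventh flat nine:
Root: B♭
Minor 3rd (3rd): D♭
Perfect 5th (5th): F
Minor 7th (7th): A♭
Minor 9th (9th): C♭

B♭ – D♭ – F – A♭ – C♭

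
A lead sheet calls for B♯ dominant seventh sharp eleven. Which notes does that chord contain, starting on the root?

B# – D## – F## – A# – E##

B♯ dominant seventh sharp eleven: dominant seventh sharp eleven on B#.
Root: B#
Major 3rd (3rd): D##
Perfect 5th (5th): F##
Minor 7th (7th): A#
Augmented 11th (11th): E##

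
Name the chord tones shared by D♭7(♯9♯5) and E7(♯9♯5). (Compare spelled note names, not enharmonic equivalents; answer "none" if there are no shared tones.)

D♭7(♯9♯5) = Db, F, A, Cb, E.
E7(♯9♯5) = E, G#, B#, D, F##.
Shared: E.

E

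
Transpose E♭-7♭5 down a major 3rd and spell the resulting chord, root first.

Transposed root: Eb → Cb (major 3rd down). So we spell Cb half-diminished seventh:
Root: Cb
Minor 3rd (3rd): Ebb
Diminished 5th (5th): Gbb
Minor 7th (7th): Bbb

Cb Ebb Gbb Bbb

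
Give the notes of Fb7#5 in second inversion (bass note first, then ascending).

C  Ebb  Fb  Ab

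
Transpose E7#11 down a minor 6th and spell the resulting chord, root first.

G#  B#  D#  F#  C##

Transposed root: E → G# (minor 6th down). So we spell G# dominant seventh sharp eleven:
root → G#
3rd (major 3rd) → B#
5th (perfect 5th) → D#
7th (minor 7th) → F#
11th (augmented 11th) → C##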